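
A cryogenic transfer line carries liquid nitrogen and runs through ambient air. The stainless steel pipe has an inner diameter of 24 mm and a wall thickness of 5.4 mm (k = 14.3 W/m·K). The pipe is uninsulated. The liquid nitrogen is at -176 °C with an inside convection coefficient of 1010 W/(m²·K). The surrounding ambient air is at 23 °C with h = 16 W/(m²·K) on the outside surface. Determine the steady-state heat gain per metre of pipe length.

q′ ≈ 338 W/m

For a radial system each layer contributes R = ln(r_out/r_in)/(2πkL); films add R = 1/(hA).
R_inner film = 1/(h_i·2πr₁L) = 1/(1010×2π×0.012×1) = 0.01313 K/W
R_stainless steel pipe wall = ln(17.4/12)/(2π×14.3×1) = 0.004135 K/W
R_outer film = 1/(h_o·2πr_oL) = 1/(16×2π×0.0174×1) = 0.5717 K/W
R_total = 0.5889 K/W
Q = ΔT/R_total = 199/0.5889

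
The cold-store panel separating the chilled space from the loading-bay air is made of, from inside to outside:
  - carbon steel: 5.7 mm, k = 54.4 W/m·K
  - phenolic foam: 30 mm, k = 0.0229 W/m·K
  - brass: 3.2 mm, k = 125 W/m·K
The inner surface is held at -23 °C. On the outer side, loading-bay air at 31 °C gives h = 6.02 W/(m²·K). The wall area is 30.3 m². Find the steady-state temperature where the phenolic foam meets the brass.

T ≈ 24.9 °C

Thermal resistances in series:
R_carbon steel = L/(kA) = 0.0057/(54.4×30.3) = 3.458×10^-6 K/W
R_phenolic foam = L/(kA) = 0.03/(0.0229×30.3) = 0.04324 K/W
R_brass = L/(kA) = 0.0032/(125×30.3) = 8.449×10^-7 K/W
R_outer film = 1/(h_o·A) = 1/(6.02×30.3) = 0.005482 K/W
R_total = 0.04872 K/W;  Q = ΔT/R_total = 54/0.04872 = 1108 W
T_interface = T_inner + Q·ΣR(inner→interface) = -23 + 1110×0.04324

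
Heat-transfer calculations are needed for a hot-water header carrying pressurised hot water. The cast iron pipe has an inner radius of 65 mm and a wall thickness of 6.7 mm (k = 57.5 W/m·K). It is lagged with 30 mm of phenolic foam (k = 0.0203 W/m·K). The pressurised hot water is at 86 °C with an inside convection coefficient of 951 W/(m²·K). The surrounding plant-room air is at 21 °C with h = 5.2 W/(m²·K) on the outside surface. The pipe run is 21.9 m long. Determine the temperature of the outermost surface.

Cylindrical conduction, so R = ln(r₂/r₁)/(2πkL) per layer, in series:
R_inner film = 1/(h_i·2πr₁L) = 1/(951×2π×0.065×21.9) = 1.176×10^-4 K/W
R_cast iron pipe wall = ln(71.7/65)/(2π×57.5×21.9) = 1.24×10^-5 K/W
R_phenolic foam = ln(101.7/71.7)/(2π×0.0203×21.9) = 0.1251 K/W
R_outer film = 1/(h_o·2πr_oL) = 1/(5.2×2π×0.1017×21.9) = 0.01374 K/W
R_total = 0.139 K/W
Q = ΔT/R_total = 65/0.139
Q = 468 W
T_interface = T_inner − Q·ΣR(inner→interface) = 86 − 468×0.1253

T ≈ 27.4 °C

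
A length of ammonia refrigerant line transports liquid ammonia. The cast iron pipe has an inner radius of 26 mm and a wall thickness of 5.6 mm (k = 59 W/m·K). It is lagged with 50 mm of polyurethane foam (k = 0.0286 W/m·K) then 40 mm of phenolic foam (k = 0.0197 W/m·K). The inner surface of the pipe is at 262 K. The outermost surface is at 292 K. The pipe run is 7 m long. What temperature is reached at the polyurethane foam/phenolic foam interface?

Per-layer cylindrical resistances, series-summed:
R_cast iron pipe wall = ln(31.6/26)/(2π×59×7) = 7.517×10^-5 K/W
R_polyurethane foam = ln(81.6/31.6)/(2π×0.0286×7) = 0.7542 K/W
R_phenolic foam = ln(121.6/81.6)/(2π×0.0197×7) = 0.4604 K/W
R_total = 1.215 K/W
Q = ΔT/R_total = 30/1.215
Q = 24.7 W
T_interface = T_inner + Q·ΣR(inner→interface) = 262 + 24.7×0.7543

T ≈ 281 K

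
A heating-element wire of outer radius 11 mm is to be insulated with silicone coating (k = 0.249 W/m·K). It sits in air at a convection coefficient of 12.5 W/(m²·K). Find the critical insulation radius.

r_cr ≈ 19.9 mm

For a cylinder r_cr = k/h = 0.249/12.5
r_cr = 19.9 mm; since the bare radius (11 mm) is below r_cr, adding a thin layer of insulation will *increase* heat loss.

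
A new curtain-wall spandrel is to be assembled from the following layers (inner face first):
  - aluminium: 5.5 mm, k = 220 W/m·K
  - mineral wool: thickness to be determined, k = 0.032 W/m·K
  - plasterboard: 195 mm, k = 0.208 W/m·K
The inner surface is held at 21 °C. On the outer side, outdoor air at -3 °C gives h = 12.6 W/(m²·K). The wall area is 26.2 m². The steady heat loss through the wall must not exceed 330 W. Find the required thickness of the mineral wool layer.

Thermal resistances in series:
R_aluminium = L/(kA) = 0.0055/(220×26.2) = 9.542×10^-7 K/W
R_plasterboard = L/(kA) = 0.195/(0.208×26.2) = 0.03578 K/W
R_outer film = 1/(h_o·A) = 1/(12.6×26.2) = 0.003029 K/W
Sum of the known resistances R_other = 0.03881 K/W
Required total resistance R_tot = ΔT/Q_allow = 24/330 = 0.07273 K/W
R_mineral wool = R_tot − R_other = 0.03391 K/W
L = R·k·A = 0.03391×0.032×26.2

L ≈ 28.4 mm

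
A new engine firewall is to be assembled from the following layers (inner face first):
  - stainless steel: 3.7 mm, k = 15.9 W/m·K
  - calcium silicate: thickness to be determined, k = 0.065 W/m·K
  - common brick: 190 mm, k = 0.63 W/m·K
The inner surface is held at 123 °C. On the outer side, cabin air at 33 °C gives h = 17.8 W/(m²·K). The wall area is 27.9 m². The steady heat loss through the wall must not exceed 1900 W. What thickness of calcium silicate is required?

Using the resistance-network approach (series):
R_stainless steel = L/(kA) = 0.0037/(15.9×27.9) = 8.341×10^-6 K/W
R_common brick = L/(kA) = 0.19/(0.63×27.9) = 0.01081 K/W
R_outer film = 1/(h_o·A) = 1/(17.8×27.9) = 0.002014 K/W
Sum of the known resistances R_other = 0.01283 K/W
Required total resistance R_tot = ΔT/Q_allow = 90/1900 = 0.04737 K/W
R_calcium silicate = R_tot − R_other = 0.03454 K/W
L = R·k·A = 0.03454×0.065×27.9

L ≈ 62.6 mm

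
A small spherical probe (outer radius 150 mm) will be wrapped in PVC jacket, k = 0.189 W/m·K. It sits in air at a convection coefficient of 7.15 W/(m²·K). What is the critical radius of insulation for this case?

r_cr ≈ 52.9 mm

For a sphere r_cr = 2k/h = 2×0.189/7.15
r_cr = 52.9 mm; since the bare radius (150 mm) is above r_cr, any added insulation will reduce heat loss.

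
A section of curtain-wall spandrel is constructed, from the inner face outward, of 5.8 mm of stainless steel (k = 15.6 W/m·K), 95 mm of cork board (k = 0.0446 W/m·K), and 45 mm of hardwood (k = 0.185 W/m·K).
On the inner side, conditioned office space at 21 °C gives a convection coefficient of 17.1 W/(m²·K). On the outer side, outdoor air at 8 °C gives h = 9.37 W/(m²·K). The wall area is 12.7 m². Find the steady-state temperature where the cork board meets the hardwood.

T ≈ 9.79 °C

Treating each layer as a thermal resistance in series:
R_inner film = 1/(h_i·A) = 1/(17.1×12.7) = 0.004605 K/W
R_stainless steel = L/(kA) = 0.0058/(15.6×12.7) = 2.928×10^-5 K/W
R_cork board = L/(kA) = 0.095/(0.0446×12.7) = 0.1677 K/W
R_hardwood = L/(kA) = 0.045/(0.185×12.7) = 0.01915 K/W
R_outer film = 1/(h_o·A) = 1/(9.37×12.7) = 0.008403 K/W
R_total = 0.1999 K/W;  Q = ΔT/R_total = 13/0.1999 = 65.03 W
T_interface = T_inner − Q·ΣR(inner→interface) = 21 − 65×0.1724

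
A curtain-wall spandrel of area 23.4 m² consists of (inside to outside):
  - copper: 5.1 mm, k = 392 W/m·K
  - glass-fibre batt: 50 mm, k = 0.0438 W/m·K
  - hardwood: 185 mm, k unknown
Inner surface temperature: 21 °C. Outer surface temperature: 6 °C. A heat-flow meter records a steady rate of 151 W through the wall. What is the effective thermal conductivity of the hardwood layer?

k ≈ 0.156 W/(m·K)

Series thermal resistances:
R_copper = L/(kA) = 0.0051/(392×23.4) = 5.56×10^-7 K/W
R_glass-fibre batt = L/(kA) = 0.05/(0.0438×23.4) = 0.04878 K/W
Sum of known resistances R_other = 0.04878 K/W
Total R = ΔT/Q = 15/151 = 0.09934 K/W
R_hardwood = R_total − R_other = 0.05055 K/W
k = L/(R·A) = 0.185/(0.05055×23.4)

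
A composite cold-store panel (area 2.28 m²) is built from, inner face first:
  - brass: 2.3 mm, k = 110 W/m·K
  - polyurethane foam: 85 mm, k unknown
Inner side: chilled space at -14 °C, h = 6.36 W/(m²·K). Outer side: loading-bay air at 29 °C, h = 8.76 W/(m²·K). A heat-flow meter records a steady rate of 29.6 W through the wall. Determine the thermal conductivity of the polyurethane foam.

k ≈ 0.028 W/(m·K)

Model the wall as resistances in series:
R_inner film = 1/(h_i·A) = 1/(6.36×2.28) = 0.06896 K/W
R_brass = L/(kA) = 0.0023/(110×2.28) = 9.171×10^-6 K/W
R_outer film = 1/(h_o·A) = 1/(8.76×2.28) = 0.05007 K/W
Sum of known resistances R_other = 0.119 K/W
Total R = ΔT/Q = 43/29.6 = 1.453 K/W
R_polyurethane foam = R_total − R_other = 1.334 K/W
k = L/(R·A) = 0.085/(1.334×2.28)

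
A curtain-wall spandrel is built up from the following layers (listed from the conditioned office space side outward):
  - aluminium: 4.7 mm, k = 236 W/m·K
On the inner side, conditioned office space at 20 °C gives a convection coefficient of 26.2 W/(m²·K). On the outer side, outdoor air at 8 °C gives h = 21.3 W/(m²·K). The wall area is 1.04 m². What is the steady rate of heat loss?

Treating each layer as a thermal resistance in series:
R_inner film = 1/(h_i·A) = 1/(26.2×1.04) = 0.0367 K/W
R_aluminium = L/(kA) = 0.0047/(236×1.04) = 1.915×10^-5 K/W
R_outer film = 1/(h_o·A) = 1/(21.3×1.04) = 0.04514 K/W
R_total = 0.08186 K/W
Q = ΔT / R_total = 12 / 0.08186

Q ≈ 147 W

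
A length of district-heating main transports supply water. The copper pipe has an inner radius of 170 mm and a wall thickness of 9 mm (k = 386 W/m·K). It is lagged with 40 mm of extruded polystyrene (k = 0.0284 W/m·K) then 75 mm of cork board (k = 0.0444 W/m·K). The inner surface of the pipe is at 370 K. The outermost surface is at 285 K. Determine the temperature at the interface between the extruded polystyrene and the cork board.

Per-layer cylindrical resistances, series-summed:
R_copper pipe wall = ln(179/170)/(2π×386×1) = 2.127×10^-5 K/W
R_extruded polystyrene = ln(219/179)/(2π×0.0284×1) = 1.13 K/W
R_cork board = ln(294/219)/(2π×0.0444×1) = 1.056 K/W
R_total = 2.186 K/W
Q = ΔT/R_total = 85/2.186
Q = 38.9 W/m
T_interface = T_inner − Q·ΣR(inner→interface) = 370 − 38.9×1.13

T ≈ 326 K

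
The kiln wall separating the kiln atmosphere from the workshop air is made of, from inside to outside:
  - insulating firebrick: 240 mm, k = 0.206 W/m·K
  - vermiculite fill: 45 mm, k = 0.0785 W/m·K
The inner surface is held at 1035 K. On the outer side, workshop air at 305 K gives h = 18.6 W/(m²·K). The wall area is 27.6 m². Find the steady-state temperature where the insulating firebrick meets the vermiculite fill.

T ≈ 560 K

Thermal resistances in series:
R_insulating firebrick = L/(kA) = 0.24/(0.206×27.6) = 0.04221 K/W
R_vermiculite fill = L/(kA) = 0.045/(0.0785×27.6) = 0.02077 K/W
R_outer film = 1/(h_o·A) = 1/(18.6×27.6) = 0.001948 K/W
R_total = 0.06493 K/W;  Q = ΔT/R_total = 730/0.06493 = 11240 W
T_interface = T_inner − Q·ΣR(inner→interface) = 1035 − 11200×0.04221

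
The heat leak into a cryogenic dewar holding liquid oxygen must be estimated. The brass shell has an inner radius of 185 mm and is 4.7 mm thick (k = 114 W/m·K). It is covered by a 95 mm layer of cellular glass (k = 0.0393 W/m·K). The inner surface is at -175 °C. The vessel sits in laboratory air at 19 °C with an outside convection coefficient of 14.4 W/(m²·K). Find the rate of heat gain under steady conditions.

Radial (spherical) resistances in series:
R_brass shell = (1/0.185 − 1/0.1897)/(4π×114) = 9.349×10^-5 K/W
R_cellular glass = (1/0.1897 − 1/0.2847)/(4π×0.0393) = 3.562 K/W
R_outer film = 1/(h·4πr_o²) = 1/(14.4×4π×0.2847²) = 0.06818 K/W
R_total = 3.63 K/W
Q = ΔT/R_total = 194/3.63

Q ≈ 53.4 W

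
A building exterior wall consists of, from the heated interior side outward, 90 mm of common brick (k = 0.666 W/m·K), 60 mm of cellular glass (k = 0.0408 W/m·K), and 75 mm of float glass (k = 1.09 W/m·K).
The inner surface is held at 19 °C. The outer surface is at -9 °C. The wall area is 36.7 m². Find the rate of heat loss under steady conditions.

Q ≈ 614 W

Thermal resistances in series:
R_common brick = L/(kA) = 0.09/(0.666×36.7) = 0.003682 K/W
R_cellular glass = L/(kA) = 0.06/(0.0408×36.7) = 0.04007 K/W
R_float glass = L/(kA) = 0.075/(1.09×36.7) = 0.001875 K/W
R_total = 0.04563 K/W
Q = ΔT / R_total = 28 / 0.04563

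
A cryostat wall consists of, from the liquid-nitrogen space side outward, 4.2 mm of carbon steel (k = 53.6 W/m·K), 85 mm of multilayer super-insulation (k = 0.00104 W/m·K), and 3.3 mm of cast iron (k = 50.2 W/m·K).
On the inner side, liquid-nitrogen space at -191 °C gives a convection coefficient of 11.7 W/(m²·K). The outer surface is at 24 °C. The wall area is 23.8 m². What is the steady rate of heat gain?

Series thermal resistances:
R_inner film = 1/(h_i·A) = 1/(11.7×23.8) = 0.003591 K/W
R_carbon steel = L/(kA) = 0.0042/(53.6×23.8) = 3.292×10^-6 K/W
R_multilayer super-insulation = L/(kA) = 0.085/(0.00104×23.8) = 3.434 K/W
R_cast iron = L/(kA) = 0.0033/(50.2×23.8) = 2.762×10^-6 K/W
R_total = 3.438 K/W
Q = ΔT / R_total = 215 / 3.438

Q ≈ 62.5 W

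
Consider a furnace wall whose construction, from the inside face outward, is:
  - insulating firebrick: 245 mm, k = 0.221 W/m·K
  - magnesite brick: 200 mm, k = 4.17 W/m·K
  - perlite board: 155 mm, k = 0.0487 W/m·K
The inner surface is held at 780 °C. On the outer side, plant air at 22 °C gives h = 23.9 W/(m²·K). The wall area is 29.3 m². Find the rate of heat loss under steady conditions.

Using the resistance-network approach (series):
R_insulating firebrick = L/(kA) = 0.245/(0.221×29.3) = 0.03784 K/W
R_magnesite brick = L/(kA) = 0.2/(4.17×29.3) = 0.001637 K/W
R_perlite board = L/(kA) = 0.155/(0.0487×29.3) = 0.1086 K/W
R_outer film = 1/(h_o·A) = 1/(23.9×29.3) = 0.001428 K/W
R_total = 0.1495 K/W
Q = ΔT / R_total = 758 / 0.1495

Q ≈ 5070 W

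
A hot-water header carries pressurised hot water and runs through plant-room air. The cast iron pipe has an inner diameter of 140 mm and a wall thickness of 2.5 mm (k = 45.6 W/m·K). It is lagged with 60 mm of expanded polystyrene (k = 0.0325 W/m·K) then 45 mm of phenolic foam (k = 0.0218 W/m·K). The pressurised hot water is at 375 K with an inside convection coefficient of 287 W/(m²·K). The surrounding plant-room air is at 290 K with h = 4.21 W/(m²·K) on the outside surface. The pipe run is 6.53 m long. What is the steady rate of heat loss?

For a radial system each layer contributes R = ln(r_out/r_in)/(2πkL); films add R = 1/(hA).
R_inner film = 1/(h_i·2πr₁L) = 1/(287×2π×0.07×6.53) = 0.001213 K/W
R_cast iron pipe wall = ln(72.5/70)/(2π×45.6×6.53) = 1.876×10^-5 K/W
R_expanded polystyrene = ln(132.5/72.5)/(2π×0.0325×6.53) = 0.4522 K/W
R_phenolic foam = ln(177.5/132.5)/(2π×0.0218×6.53) = 0.3269 K/W
R_outer film = 1/(h_o·2πr_oL) = 1/(4.21×2π×0.1775×6.53) = 0.03262 K/W
R_total = 0.813 K/W
Q = ΔT/R_total = 85/0.813

Q ≈ 105 W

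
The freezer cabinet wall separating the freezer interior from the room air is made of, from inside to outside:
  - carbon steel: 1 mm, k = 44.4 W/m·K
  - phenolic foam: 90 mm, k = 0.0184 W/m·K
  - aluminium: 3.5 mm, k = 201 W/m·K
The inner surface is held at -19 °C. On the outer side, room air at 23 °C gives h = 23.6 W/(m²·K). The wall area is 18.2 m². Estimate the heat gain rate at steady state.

Q ≈ 155 W

Model the wall as resistances in series:
R_carbon steel = L/(kA) = 0.001/(44.4×18.2) = 1.238×10^-6 K/W
R_phenolic foam = L/(kA) = 0.09/(0.0184×18.2) = 0.2688 K/W
R_aluminium = L/(kA) = 0.0035/(201×18.2) = 9.568×10^-7 K/W
R_outer film = 1/(h_o·A) = 1/(23.6×18.2) = 0.002328 K/W
R_total = 0.2711 K/W
Q = ΔT / R_total = 42 / 0.2711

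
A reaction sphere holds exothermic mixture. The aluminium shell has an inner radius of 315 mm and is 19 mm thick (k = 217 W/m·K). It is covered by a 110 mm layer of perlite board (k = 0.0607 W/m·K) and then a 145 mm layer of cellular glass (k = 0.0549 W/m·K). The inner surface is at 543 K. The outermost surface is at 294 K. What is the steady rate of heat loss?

Each spherical layer contributes R = (1/r_i − 1/r_o)/(4πk):
R_aluminium shell = (1/0.315 − 1/0.334)/(4π×217) = 6.623×10^-5 K/W
R_perlite board = (1/0.334 − 1/0.444)/(4π×0.0607) = 0.9724 K/W
R_cellular glass = (1/0.444 − 1/0.589)/(4π×0.0549) = 0.8037 K/W
R_total = 1.776 K/W
Q = ΔT/R_total = 249/1.776

Q ≈ 140 W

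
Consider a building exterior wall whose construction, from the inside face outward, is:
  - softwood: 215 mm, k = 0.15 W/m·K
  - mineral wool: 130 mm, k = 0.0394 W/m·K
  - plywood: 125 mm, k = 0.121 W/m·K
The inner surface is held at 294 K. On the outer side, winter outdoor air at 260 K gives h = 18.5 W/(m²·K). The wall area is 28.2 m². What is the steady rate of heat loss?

Using the resistance-network approach (series):
R_softwood = L/(kA) = 0.215/(0.15×28.2) = 0.05083 K/W
R_mineral wool = L/(kA) = 0.13/(0.0394×28.2) = 0.117 K/W
R_plywood = L/(kA) = 0.125/(0.121×28.2) = 0.03663 K/W
R_outer film = 1/(h_o·A) = 1/(18.5×28.2) = 0.001917 K/W
R_total = 0.2064 K/W
Q = ΔT / R_total = 34 / 0.2064

Q ≈ 165 W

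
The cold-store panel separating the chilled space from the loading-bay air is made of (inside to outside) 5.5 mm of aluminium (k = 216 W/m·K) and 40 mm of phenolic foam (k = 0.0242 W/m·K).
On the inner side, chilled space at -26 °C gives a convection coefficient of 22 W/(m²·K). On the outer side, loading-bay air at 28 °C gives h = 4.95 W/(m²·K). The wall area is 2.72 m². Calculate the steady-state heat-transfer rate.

Q ≈ 77.3 W

Series thermal resistances:
R_inner film = 1/(h_i·A) = 1/(22×2.72) = 0.01671 K/W
R_aluminium = L/(kA) = 0.0055/(216×2.72) = 9.361×10^-6 K/W
R_phenolic foam = L/(kA) = 0.04/(0.0242×2.72) = 0.6077 K/W
R_outer film = 1/(h_o·A) = 1/(4.95×2.72) = 0.07427 K/W
R_total = 0.6987 K/W
Q = ΔT / R_total = 54 / 0.6987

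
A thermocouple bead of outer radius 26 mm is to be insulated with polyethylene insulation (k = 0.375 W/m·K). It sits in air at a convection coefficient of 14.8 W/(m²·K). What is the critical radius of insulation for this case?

For a sphere r_cr = 2k/h = 2×0.375/14.8
r_cr = 50.7 mm; since the bare radius (26 mm) is below r_cr, adding a thin layer of insulation will *increase* heat loss.

r_cr ≈ 50.7 mm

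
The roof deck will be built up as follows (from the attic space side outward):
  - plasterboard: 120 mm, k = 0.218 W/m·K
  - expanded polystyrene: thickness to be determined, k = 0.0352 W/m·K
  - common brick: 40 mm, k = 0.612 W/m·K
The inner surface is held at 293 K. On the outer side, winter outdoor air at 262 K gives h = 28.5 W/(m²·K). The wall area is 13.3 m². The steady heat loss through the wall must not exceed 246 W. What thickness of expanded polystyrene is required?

Series thermal resistances:
R_plasterboard = L/(kA) = 0.12/(0.218×13.3) = 0.04139 K/W
R_common brick = L/(kA) = 0.04/(0.612×13.3) = 0.004914 K/W
R_outer film = 1/(h_o·A) = 1/(28.5×13.3) = 0.002638 K/W
Sum of the known resistances R_other = 0.04894 K/W
Required total resistance R_tot = ΔT/Q_allow = 31/246 = 0.126 K/W
R_expanded polystyrene = R_tot − R_other = 0.07708 K/W
L = R·k·A = 0.07708×0.0352×13.3

L ≈ 36.1 mm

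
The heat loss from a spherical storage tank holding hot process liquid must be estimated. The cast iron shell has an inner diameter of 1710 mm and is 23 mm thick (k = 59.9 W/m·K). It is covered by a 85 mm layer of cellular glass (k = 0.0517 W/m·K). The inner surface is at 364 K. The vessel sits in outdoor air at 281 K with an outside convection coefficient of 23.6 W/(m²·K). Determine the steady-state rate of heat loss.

Q ≈ 524 W

Each spherical layer contributes R = (1/r_i − 1/r_o)/(4πk):
R_cast iron shell = (1/0.855 − 1/0.878)/(4π×59.9) = 4.07×10^-5 K/W
R_cellular glass = (1/0.878 − 1/0.963)/(4π×0.0517) = 0.1547 K/W
R_outer film = 1/(h·4πr_o²) = 1/(23.6×4π×0.963²) = 0.003636 K/W
R_total = 0.1584 K/W
Q = ΔT/R_total = 83/0.1584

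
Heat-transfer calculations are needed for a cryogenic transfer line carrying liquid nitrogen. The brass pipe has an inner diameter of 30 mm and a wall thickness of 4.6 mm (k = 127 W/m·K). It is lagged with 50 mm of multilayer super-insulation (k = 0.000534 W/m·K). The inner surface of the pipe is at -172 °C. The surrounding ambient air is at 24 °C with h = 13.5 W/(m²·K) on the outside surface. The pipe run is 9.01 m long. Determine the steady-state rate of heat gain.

Q ≈ 4.67 W

Per-layer cylindrical resistances, series-summed:
R_brass pipe wall = ln(19.6/15)/(2π×127×9.01) = 3.72×10^-5 K/W
R_multilayer super-insulation = ln(69.6/19.6)/(2π×0.000534×9.01) = 41.92 K/W
R_outer film = 1/(h_o·2πr_oL) = 1/(13.5×2π×0.0696×9.01) = 0.0188 K/W
R_total = 41.94 K/W
Q = ΔT/R_total = 196/41.94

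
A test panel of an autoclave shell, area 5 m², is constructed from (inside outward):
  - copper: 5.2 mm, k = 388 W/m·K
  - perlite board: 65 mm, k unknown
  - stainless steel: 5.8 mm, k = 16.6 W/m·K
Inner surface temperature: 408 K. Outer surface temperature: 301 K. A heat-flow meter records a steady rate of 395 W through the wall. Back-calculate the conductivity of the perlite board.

Model the wall as resistances in series:
R_copper = L/(kA) = 0.0052/(388×5) = 2.68×10^-6 K/W
R_stainless steel = L/(kA) = 0.0058/(16.6×5) = 6.988×10^-5 K/W
Sum of known resistances R_other = 7.256×10^-5 K/W
Total R = ΔT/Q = 107/395 = 0.2709 K/W
R_perlite board = R_total − R_other = 0.2708 K/W
k = L/(R·A) = 0.065/(0.2708×5)

k ≈ 0.048 W/(m·K)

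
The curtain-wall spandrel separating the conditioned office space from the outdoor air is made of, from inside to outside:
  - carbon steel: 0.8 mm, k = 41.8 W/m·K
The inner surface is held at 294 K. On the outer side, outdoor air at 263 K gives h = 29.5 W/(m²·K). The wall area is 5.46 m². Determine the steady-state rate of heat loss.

Treating each layer as a thermal resistance in series:
R_carbon steel = L/(kA) = 0.0008/(41.8×5.46) = 3.505×10^-6 K/W
R_outer film = 1/(h_o·A) = 1/(29.5×5.46) = 0.006208 K/W
R_total = 0.006212 K/W
Q = ΔT / R_total = 31 / 0.006212

Q ≈ 4990 W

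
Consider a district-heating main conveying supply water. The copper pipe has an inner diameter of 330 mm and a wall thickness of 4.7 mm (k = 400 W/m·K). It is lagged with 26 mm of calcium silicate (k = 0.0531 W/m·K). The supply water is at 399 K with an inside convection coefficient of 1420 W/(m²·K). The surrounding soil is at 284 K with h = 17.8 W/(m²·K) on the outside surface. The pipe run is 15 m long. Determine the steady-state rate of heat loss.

Per-layer cylindrical resistances, series-summed:
R_inner film = 1/(h_i·2πr₁L) = 1/(1420×2π×0.165×15) = 4.529×10^-5 K/W
R_copper pipe wall = ln(169.7/165)/(2π×400×15) = 7.45×10^-7 K/W
R_calcium silicate = ln(195.7/169.7)/(2π×0.0531×15) = 0.02848 K/W
R_outer film = 1/(h_o·2πr_oL) = 1/(17.8×2π×0.1957×15) = 0.003046 K/W
R_total = 0.03158 K/W
Q = ΔT/R_total = 115/0.03158

Q ≈ 3640 W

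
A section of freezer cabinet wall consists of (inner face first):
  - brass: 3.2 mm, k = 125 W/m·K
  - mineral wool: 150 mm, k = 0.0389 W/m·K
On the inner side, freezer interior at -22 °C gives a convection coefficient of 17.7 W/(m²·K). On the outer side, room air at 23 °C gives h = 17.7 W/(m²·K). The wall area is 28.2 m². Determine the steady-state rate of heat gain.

Q ≈ 320 W

Series thermal resistances:
R_inner film = 1/(h_i·A) = 1/(17.7×28.2) = 0.002003 K/W
R_brass = L/(kA) = 0.0032/(125×28.2) = 9.078×10^-7 K/W
R_mineral wool = L/(kA) = 0.15/(0.0389×28.2) = 0.1367 K/W
R_outer film = 1/(h_o·A) = 1/(17.7×28.2) = 0.002003 K/W
R_total = 0.1407 K/W
Q = ΔT / R_total = 45 / 0.1407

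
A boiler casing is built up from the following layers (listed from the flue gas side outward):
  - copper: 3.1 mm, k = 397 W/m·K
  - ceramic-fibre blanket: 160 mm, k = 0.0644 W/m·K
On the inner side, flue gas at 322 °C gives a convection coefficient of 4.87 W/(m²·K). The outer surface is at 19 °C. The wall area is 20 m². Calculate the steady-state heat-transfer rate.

Q ≈ 2250 W

Using the resistance-network approach (series):
R_inner film = 1/(h_i·A) = 1/(4.87×20) = 0.01027 K/W
R_copper = L/(kA) = 0.0031/(397×20) = 3.904×10^-7 K/W
R_ceramic-fibre blanket = L/(kA) = 0.16/(0.0644×20) = 0.1242 K/W
R_total = 0.1345 K/W
Q = ΔT / R_total = 303 / 0.1345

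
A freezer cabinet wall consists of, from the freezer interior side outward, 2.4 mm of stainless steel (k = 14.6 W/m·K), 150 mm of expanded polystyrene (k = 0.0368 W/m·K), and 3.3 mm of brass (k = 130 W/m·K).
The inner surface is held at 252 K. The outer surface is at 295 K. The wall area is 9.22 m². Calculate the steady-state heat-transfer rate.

Treating each layer as a thermal resistance in series:
R_stainless steel = L/(kA) = 0.0024/(14.6×9.22) = 1.783×10^-5 K/W
R_expanded polystyrene = L/(kA) = 0.15/(0.0368×9.22) = 0.4421 K/W
R_brass = L/(kA) = 0.0033/(130×9.22) = 2.753×10^-6 K/W
R_total = 0.4421 K/W
Q = ΔT / R_total = 43 / 0.4421

Q ≈ 97.3 W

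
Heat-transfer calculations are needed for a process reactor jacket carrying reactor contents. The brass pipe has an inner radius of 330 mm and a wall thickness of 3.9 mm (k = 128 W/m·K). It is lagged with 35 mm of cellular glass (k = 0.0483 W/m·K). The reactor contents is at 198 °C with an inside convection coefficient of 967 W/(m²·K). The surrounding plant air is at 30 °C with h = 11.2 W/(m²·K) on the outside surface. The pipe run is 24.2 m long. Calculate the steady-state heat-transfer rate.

Q ≈ 11100 W

Radial resistances (cylindrical: R_cond = ln(r_o/r_i)/(2πkL), R_conv = 1/(h·2πrL)):
R_inner film = 1/(h_i·2πr₁L) = 1/(967×2π×0.33×24.2) = 2.061×10^-5 K/W
R_brass pipe wall = ln(333.9/330)/(2π×128×24.2) = 6.037×10^-7 K/W
R_cellular glass = ln(368.9/333.9)/(2π×0.0483×24.2) = 0.01357 K/W
R_outer film = 1/(h_o·2πr_oL) = 1/(11.2×2π×0.3689×24.2) = 0.001592 K/W
R_total = 0.01519 K/W
Q = ΔT/R_total = 168/0.01519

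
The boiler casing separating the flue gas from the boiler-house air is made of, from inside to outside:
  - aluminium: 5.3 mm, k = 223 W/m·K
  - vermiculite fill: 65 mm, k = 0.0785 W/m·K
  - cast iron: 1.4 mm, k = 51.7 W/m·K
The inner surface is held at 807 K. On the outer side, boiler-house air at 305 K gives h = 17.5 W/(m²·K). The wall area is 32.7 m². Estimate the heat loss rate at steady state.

Using the resistance-network approach (series):
R_aluminium = L/(kA) = 0.0053/(223×32.7) = 7.268×10^-7 K/W
R_vermiculite fill = L/(kA) = 0.065/(0.0785×32.7) = 0.02532 K/W
R_cast iron = L/(kA) = 0.0014/(51.7×32.7) = 8.281×10^-7 K/W
R_outer film = 1/(h_o·A) = 1/(17.5×32.7) = 0.001747 K/W
R_total = 0.02707 K/W
Q = ΔT / R_total = 502 / 0.02707

Q ≈ 18500 W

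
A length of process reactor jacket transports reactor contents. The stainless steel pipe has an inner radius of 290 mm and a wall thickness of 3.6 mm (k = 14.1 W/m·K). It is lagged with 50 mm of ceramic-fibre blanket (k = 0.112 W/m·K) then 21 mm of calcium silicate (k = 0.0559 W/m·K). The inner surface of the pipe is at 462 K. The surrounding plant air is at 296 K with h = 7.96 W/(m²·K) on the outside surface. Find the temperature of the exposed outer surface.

For a radial system each layer contributes R = ln(r_out/r_in)/(2πkL); films add R = 1/(hA).
R_stainless steel pipe wall = ln(293.6/290)/(2π×14.1×1) = 1.393×10^-4 K/W
R_ceramic-fibre blanket = ln(343.6/293.6)/(2π×0.112×1) = 0.2235 K/W
R_calcium silicate = ln(364.6/343.6)/(2π×0.0559×1) = 0.1689 K/W
R_outer film = 1/(h_o·2πr_oL) = 1/(7.96×2π×0.3646×1) = 0.05484 K/W
R_total = 0.4473 K/W
Q = ΔT/R_total = 166/0.4473
Q = 371 W/m
T_interface = T_inner − Q·ΣR(inner→interface) = 462 − 371×0.3925

T ≈ 316 K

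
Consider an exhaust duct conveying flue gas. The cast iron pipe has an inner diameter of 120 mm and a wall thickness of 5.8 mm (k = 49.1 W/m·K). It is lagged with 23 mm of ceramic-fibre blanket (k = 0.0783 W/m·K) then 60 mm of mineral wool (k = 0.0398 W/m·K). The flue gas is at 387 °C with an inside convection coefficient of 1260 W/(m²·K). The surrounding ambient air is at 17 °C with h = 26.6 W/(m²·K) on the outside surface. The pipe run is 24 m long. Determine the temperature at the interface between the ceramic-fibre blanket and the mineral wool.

T ≈ 304 °C

Cylindrical conduction, so R = ln(r₂/r₁)/(2πkL) per layer, in series:
R_inner film = 1/(h_i·2πr₁L) = 1/(1260×2π×0.06×24) = 8.772×10^-5 K/W
R_cast iron pipe wall = ln(65.8/60)/(2π×49.1×24) = 1.246×10^-5 K/W
R_ceramic-fibre blanket = ln(88.8/65.8)/(2π×0.0783×24) = 0.02539 K/W
R_mineral wool = ln(148.8/88.8)/(2π×0.0398×24) = 0.08601 K/W
R_outer film = 1/(h_o·2πr_oL) = 1/(26.6×2π×0.1488×24) = 0.001675 K/W
R_total = 0.1132 K/W
Q = ΔT/R_total = 370/0.1132
Q = 3270 W
T_interface = T_inner − Q·ΣR(inner→interface) = 387 − 3270×0.02549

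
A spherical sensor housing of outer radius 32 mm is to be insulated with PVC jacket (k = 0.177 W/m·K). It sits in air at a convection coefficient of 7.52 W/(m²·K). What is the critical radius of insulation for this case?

r_cr ≈ 47.1 mm

For a sphere r_cr = 2k/h = 2×0.177/7.52
r_cr = 47.1 mm; since the bare radius (32 mm) is below r_cr, adding a thin layer of insulation will *increase* heat loss.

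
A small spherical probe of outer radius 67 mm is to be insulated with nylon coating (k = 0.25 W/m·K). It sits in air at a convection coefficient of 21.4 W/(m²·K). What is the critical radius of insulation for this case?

For a sphere r_cr = 2k/h = 2×0.25/21.4
r_cr = 23.4 mm; since the bare radius (67 mm) is above r_cr, any added insulation will reduce heat loss.

r_cr ≈ 23.4 mm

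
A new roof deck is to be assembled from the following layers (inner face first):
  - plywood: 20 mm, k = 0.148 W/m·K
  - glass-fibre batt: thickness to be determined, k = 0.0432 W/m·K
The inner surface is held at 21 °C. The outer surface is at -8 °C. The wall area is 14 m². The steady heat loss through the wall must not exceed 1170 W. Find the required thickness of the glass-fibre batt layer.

L ≈ 9.15 mm

Thermal resistances in series:
R_plywood = L/(kA) = 0.02/(0.148×14) = 0.009653 K/W
Sum of the known resistances R_other = 0.009653 K/W
Required total resistance R_tot = ΔT/Q_allow = 29/1170 = 0.02479 K/W
R_glass-fibre batt = R_tot − R_other = 0.01513 K/W
L = R·k·A = 0.01513×0.0432×14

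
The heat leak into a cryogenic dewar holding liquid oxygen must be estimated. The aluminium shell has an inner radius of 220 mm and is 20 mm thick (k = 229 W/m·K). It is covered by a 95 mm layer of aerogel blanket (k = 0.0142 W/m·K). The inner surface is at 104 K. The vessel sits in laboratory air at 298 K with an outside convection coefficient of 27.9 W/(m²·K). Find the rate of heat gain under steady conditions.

For a spherical shell R = (1/r₁ − 1/r₂)/(4πk); film R = 1/(h·4πr²). In series:
R_aluminium shell = (1/0.22 − 1/0.24)/(4π×229) = 1.316×10^-4 K/W
R_aerogel blanket = (1/0.24 − 1/0.335)/(4π×0.0142) = 6.622 K/W
R_outer film = 1/(h·4πr_o²) = 1/(27.9×4π×0.335²) = 0.02542 K/W
R_total = 6.647 K/W
Q = ΔT/R_total = 194/6.647

Q ≈ 29.2 W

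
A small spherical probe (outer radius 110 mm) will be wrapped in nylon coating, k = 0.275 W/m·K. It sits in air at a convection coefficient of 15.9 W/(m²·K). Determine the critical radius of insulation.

For a sphere r_cr = 2k/h = 2×0.275/15.9
r_cr = 34.6 mm; since the bare radius (110 mm) is above r_cr, any added insulation will reduce heat loss.

r_cr ≈ 34.6 mm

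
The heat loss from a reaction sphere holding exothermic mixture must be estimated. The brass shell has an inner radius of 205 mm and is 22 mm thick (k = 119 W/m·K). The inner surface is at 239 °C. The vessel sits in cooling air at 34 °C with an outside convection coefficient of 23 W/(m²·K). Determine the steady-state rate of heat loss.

Q ≈ 3040 W

Each spherical layer contributes R = (1/r_i − 1/r_o)/(4πk):
R_brass shell = (1/0.205 − 1/0.227)/(4π×119) = 3.161×10^-4 K/W
R_outer film = 1/(h·4πr_o²) = 1/(23×4π×0.227²) = 0.06714 K/W
R_total = 0.06746 K/W
Q = ΔT/R_total = 205/0.06746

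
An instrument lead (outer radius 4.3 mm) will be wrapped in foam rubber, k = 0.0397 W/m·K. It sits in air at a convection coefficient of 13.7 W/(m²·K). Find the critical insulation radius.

For a cylinder r_cr = k/h = 0.0397/13.7
r_cr = 2.9 mm; since the bare radius (4.3 mm) is above r_cr, any added insulation will reduce heat loss.

r_cr ≈ 2.9 mm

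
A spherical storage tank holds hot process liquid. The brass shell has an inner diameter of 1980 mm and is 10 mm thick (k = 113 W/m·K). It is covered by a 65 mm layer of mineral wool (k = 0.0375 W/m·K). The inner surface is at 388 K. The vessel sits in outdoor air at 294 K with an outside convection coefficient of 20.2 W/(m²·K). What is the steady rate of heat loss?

Q ≈ 707 W

Each spherical layer contributes R = (1/r_i − 1/r_o)/(4πk):
R_brass shell = (1/0.99 − 1/1)/(4π×113) = 7.113×10^-6 K/W
R_mineral wool = (1/1 − 1/1.065)/(4π×0.0375) = 0.1295 K/W
R_outer film = 1/(h·4πr_o²) = 1/(20.2×4π×1.065²) = 0.003473 K/W
R_total = 0.133 K/W
Q = ΔT/R_total = 94/0.133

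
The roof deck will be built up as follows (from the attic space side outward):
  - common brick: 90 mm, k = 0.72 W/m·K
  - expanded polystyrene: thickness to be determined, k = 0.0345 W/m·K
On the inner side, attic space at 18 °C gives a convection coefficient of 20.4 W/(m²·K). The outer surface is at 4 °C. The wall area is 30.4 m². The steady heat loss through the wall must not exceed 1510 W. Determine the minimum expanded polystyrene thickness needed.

L ≈ 3.72 mm

Model the wall as resistances in series:
R_inner film = 1/(h_i·A) = 1/(20.4×30.4) = 0.001612 K/W
R_common brick = L/(kA) = 0.09/(0.72×30.4) = 0.004112 K/W
Sum of the known resistances R_other = 0.005724 K/W
Required total resistance R_tot = ΔT/Q_allow = 14/1510 = 0.009272 K/W
R_expanded polystyrene = R_tot − R_other = 0.003547 K/W
L = R·k·A = 0.003547×0.0345×30.4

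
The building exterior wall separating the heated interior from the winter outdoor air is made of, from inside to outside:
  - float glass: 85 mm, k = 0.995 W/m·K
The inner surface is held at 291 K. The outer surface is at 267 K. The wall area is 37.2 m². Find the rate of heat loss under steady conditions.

Using the resistance-network approach (series):
R_float glass = L/(kA) = 0.085/(0.995×37.2) = 0.002296 K/W
R_total = 0.002296 K/W
Q = ΔT / R_total = 24 / 0.002296

Q ≈ 10500 W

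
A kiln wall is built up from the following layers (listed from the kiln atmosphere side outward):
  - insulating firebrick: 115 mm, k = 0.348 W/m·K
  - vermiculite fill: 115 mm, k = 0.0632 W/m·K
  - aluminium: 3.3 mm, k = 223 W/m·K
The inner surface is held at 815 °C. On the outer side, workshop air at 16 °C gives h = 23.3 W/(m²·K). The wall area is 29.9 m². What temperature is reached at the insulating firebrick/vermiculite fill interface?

Model the wall as resistances in series:
R_insulating firebrick = L/(kA) = 0.115/(0.348×29.9) = 0.01105 K/W
R_vermiculite fill = L/(kA) = 0.115/(0.0632×29.9) = 0.06086 K/W
R_aluminium = L/(kA) = 0.0033/(223×29.9) = 4.949×10^-7 K/W
R_outer film = 1/(h_o·A) = 1/(23.3×29.9) = 0.001435 K/W
R_total = 0.07334 K/W;  Q = ΔT/R_total = 799/0.07334 = 10890 W
T_interface = T_inner − Q·ΣR(inner→interface) = 815 − 10900×0.01105

T ≈ 695 °C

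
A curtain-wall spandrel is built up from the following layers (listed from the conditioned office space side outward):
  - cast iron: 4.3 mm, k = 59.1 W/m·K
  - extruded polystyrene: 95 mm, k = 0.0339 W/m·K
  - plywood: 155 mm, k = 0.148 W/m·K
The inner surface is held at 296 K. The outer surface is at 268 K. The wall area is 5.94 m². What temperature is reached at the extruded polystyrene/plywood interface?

T ≈ 276 K

Using the resistance-network approach (series):
R_cast iron = L/(kA) = 0.0043/(59.1×5.94) = 1.225×10^-5 K/W
R_extruded polystyrene = L/(kA) = 0.095/(0.0339×5.94) = 0.4718 K/W
R_plywood = L/(kA) = 0.155/(0.148×5.94) = 0.1763 K/W
R_total = 0.6481 K/W;  Q = ΔT/R_total = 28/0.6481 = 43.2 W
T_interface = T_inner − Q·ΣR(inner→interface) = 296 − 43.2×0.4718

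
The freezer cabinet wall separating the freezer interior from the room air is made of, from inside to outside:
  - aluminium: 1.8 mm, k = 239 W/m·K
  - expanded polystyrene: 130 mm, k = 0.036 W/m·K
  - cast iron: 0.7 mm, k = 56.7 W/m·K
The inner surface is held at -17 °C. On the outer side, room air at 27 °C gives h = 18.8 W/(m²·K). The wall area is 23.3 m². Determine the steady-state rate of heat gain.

Series thermal resistances:
R_aluminium = L/(kA) = 0.0018/(239×23.3) = 3.232×10^-7 K/W
R_expanded polystyrene = L/(kA) = 0.13/(0.036×23.3) = 0.155 K/W
R_cast iron = L/(kA) = 0.0007/(56.7×23.3) = 5.299×10^-7 K/W
R_outer film = 1/(h_o·A) = 1/(18.8×23.3) = 0.002283 K/W
R_total = 0.1573 K/W
Q = ΔT / R_total = 44 / 0.1573

Q ≈ 280 W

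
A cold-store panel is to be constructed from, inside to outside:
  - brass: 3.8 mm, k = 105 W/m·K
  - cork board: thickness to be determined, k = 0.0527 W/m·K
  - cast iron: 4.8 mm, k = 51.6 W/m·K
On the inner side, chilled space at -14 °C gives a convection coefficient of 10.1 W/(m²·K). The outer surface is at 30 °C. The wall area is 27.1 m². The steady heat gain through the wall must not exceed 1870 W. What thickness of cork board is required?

L ≈ 28.4 mm

Series thermal resistances:
R_inner film = 1/(h_i·A) = 1/(10.1×27.1) = 0.003654 K/W
R_brass = L/(kA) = 0.0038/(105×27.1) = 1.335×10^-6 K/W
R_cast iron = L/(kA) = 0.0048/(51.6×27.1) = 3.433×10^-6 K/W
Sum of the known resistances R_other = 0.003658 K/W
Required total resistance R_tot = ΔT/Q_allow = 44/1870 = 0.02353 K/W
R_cork board = R_tot − R_other = 0.01987 K/W
L = R·k·A = 0.01987×0.0527×27.1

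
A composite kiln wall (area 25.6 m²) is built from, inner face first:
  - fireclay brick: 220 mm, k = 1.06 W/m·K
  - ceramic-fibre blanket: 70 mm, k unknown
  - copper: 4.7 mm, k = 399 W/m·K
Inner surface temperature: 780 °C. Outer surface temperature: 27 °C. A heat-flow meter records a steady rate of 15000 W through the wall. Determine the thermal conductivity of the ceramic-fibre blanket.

Thermal resistances in series:
R_fireclay brick = L/(kA) = 0.22/(1.06×25.6) = 0.008107 K/W
R_copper = L/(kA) = 0.0047/(399×25.6) = 4.601×10^-7 K/W
Sum of known resistances R_other = 0.008108 K/W
Total R = ΔT/Q = 753/15000 = 0.0502 K/W
R_ceramic-fibre blanket = R_total − R_other = 0.04209 K/W
k = L/(R·A) = 0.07/(0.04209×25.6)

k ≈ 0.065 W/(m·K)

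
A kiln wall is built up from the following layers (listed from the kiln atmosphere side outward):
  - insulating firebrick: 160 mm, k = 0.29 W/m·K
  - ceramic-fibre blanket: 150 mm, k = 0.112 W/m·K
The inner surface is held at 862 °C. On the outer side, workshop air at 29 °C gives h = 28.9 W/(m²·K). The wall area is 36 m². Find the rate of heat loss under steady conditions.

Using the resistance-network approach (series):
R_insulating firebrick = L/(kA) = 0.16/(0.29×36) = 0.01533 K/W
R_ceramic-fibre blanket = L/(kA) = 0.15/(0.112×36) = 0.0372 K/W
R_outer film = 1/(h_o·A) = 1/(28.9×36) = 9.612×10^-4 K/W
R_total = 0.05349 K/W
Q = ΔT / R_total = 833 / 0.05349

Q ≈ 15600 W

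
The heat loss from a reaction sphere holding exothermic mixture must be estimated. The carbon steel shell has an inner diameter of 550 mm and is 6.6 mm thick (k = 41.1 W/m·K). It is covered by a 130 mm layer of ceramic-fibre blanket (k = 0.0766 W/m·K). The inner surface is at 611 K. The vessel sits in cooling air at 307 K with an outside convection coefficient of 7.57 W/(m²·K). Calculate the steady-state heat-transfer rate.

Q ≈ 248 W

Each spherical layer contributes R = (1/r_i − 1/r_o)/(4πk):
R_carbon steel shell = (1/0.275 − 1/0.2816)/(4π×41.1) = 1.65×10^-4 K/W
R_ceramic-fibre blanket = (1/0.2816 − 1/0.4116)/(4π×0.0766) = 1.165 K/W
R_outer film = 1/(h·4πr_o²) = 1/(7.57×4π×0.4116²) = 0.06205 K/W
R_total = 1.227 K/W
Q = ΔT/R_total = 304/1.227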